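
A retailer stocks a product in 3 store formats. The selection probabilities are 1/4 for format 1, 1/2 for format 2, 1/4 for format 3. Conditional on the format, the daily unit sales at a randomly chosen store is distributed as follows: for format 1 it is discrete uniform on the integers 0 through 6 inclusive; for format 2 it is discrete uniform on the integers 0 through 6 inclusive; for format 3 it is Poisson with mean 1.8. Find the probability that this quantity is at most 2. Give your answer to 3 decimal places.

Conditional on each format, P(X ≤ 2): 1: 0.428571; 2: 0.428571; 3: 0.730621.
By total probability, P(X ≤ 2) = 0.25·0.428571 + 0.5·0.428571 + 0.25·0.730621 = 0.504084.

0.504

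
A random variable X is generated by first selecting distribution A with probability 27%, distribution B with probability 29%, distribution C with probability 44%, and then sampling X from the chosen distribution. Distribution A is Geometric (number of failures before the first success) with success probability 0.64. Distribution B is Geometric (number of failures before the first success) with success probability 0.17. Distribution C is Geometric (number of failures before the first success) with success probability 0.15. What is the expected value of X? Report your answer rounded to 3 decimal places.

4.061

Component means — A: 0.5625; B: 4.88235; C: 5.66667.
E[X] = 0.27·0.5625 + 0.29·4.88235 + 0.44·5.66667 = 4.06109.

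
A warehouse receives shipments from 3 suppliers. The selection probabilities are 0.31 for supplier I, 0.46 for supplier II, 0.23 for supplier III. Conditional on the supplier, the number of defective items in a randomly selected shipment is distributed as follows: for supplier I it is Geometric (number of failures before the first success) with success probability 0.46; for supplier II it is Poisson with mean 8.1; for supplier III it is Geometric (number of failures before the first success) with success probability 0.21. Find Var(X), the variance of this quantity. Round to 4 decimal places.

17.9465

Per component, I: μ=1.17391, E[X²]=3.93006; II: μ=8.1, E[X²]=73.71; III: μ=3.7619, E[X²]=32.0658.
E[X] = 0.31·1.17391 + 0.46·8.1 + 0.23·3.7619 = 4.95515.
E[X²] = 0.31·3.93006 + 0.46·73.71 + 0.23·32.0658 = 42.5.
Var(X) = E[X²] − (E[X])² = 42.5 − 24.5535 = 17.9465.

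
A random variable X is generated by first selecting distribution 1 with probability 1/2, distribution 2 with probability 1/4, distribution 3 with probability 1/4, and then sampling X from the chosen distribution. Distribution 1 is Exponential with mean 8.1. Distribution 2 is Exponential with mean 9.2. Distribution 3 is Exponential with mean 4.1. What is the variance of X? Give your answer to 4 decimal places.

61.9444

Per component, 1: μ=8.1, E[X²]=131.22; 2: μ=9.2, E[X²]=169.28; 3: μ=4.1, E[X²]=33.62.
E[X] = 0.5·8.1 + 0.25·9.2 + 0.25·4.1 = 7.375.
E[X²] = 0.5·131.22 + 0.25·169.28 + 0.25·33.62 = 116.335.
Var(X) = E[X²] − (E[X])² = 116.335 − 54.3906 = 61.9444.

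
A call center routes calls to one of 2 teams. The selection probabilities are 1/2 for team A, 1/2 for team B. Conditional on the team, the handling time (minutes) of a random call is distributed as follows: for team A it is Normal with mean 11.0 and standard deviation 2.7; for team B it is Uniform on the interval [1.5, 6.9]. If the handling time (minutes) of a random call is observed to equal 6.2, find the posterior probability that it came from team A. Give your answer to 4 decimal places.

Likelihoods f(6.2 | ·): A: 0.0304266; B: 0.185185.
Posterior ∝ prior × likelihood. Numerator for A: 0.5·0.0304266 = 0.0152133.
Normalizing constant: 0.5·0.0304266 + 0.5·0.185185 = 0.107806.
P(A | observation) = 0.0152133 / 0.107806 = 0.141118.

0.1411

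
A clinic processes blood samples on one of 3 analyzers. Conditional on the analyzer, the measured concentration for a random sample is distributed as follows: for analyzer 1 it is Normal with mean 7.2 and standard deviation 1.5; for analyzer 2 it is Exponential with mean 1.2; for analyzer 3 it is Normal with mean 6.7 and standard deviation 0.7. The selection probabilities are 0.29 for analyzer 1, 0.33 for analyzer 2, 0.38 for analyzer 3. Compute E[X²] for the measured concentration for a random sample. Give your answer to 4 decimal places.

33.8809

For each component E[X²] = Var + (mean)², giving 1: 54.09; 2: 2.88; 3: 45.38.
Overall E[X²] = 0.29·54.09 + 0.33·2.88 + 0.38·45.38 = 33.8809.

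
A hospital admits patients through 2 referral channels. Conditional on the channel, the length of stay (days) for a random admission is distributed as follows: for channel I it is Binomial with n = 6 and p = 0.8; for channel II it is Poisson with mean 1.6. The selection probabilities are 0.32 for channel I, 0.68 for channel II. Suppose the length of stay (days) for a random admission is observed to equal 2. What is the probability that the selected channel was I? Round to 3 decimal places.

Likelihoods P(X=2 | ·): I: 0.01536; II: 0.258428.
Posterior ∝ prior × likelihood. Numerator for I: 0.32·0.01536 = 0.0049152.
Normalizing constant: 0.32·0.01536 + 0.68·0.258428 = 0.180646.
P(I | observation) = 0.0049152 / 0.180646 = 0.027209.

0.027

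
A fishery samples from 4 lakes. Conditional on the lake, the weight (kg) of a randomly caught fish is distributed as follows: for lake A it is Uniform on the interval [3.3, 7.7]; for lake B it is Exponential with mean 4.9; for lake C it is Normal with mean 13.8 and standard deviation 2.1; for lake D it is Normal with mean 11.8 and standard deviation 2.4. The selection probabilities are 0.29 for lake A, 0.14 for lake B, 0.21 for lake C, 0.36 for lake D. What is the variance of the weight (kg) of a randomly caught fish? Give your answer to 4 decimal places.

20.2133

Per component, A: μ=5.5, E[X²]=31.8633; B: μ=4.9, E[X²]=48.02; C: μ=13.8, E[X²]=194.85; D: μ=11.8, E[X²]=145.
E[X] = 0.29·5.5 + 0.14·4.9 + 0.21·13.8 + 0.36·11.8 = 9.427.
E[X²] = 0.29·31.8633 + 0.14·48.02 + 0.21·194.85 + 0.36·145 = 109.082.
Var(X) = E[X²] − (E[X])² = 109.082 − 88.8683 = 20.2133.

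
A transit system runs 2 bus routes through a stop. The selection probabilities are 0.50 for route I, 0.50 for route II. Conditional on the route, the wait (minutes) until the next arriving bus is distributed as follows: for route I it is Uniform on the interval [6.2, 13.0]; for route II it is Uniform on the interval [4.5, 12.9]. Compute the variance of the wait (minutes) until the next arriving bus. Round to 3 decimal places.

Per component, I: μ=9.6, E[X²]=96.0133; II: μ=8.7, E[X²]=81.57.
E[X] = 0.5·9.6 + 0.5·8.7 = 9.15.
E[X²] = 0.5·96.0133 + 0.5·81.57 = 88.7917.
Var(X) = E[X²] − (E[X])² = 88.7917 − 83.7225 = 5.06917.

5.069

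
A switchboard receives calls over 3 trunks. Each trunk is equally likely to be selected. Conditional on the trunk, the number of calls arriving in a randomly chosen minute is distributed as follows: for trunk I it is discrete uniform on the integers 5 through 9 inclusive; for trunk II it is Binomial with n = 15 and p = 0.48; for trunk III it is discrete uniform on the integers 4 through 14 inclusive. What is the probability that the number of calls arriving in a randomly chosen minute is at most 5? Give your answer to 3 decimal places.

0.191

Conditional on each trunk, P(X ≤ 5): I: 0.2; II: 0.190479; III: 0.181818.
By total probability, P(X ≤ 5) = 0.333333·0.2 + 0.333333·0.190479 + 0.333333·0.181818 = 0.190766.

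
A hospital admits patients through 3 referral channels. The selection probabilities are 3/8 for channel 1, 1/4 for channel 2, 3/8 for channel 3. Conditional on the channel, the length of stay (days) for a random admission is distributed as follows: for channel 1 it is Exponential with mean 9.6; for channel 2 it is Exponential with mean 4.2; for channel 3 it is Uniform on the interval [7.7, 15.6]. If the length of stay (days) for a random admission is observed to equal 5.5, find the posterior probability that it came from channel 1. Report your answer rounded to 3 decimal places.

Likelihoods f(5.5 | ·): 1: 0.0587373; 2: 0.0642735; 3: 0.
Posterior ∝ prior × likelihood. Numerator for 1: 0.375·0.0587373 = 0.0220265.
Normalizing constant: 0.375·0.0587373 + 0.25·0.0642735 + 0.375·0 = 0.0380949.
P(1 | observation) = 0.0220265 / 0.0380949 = 0.578201.

0.578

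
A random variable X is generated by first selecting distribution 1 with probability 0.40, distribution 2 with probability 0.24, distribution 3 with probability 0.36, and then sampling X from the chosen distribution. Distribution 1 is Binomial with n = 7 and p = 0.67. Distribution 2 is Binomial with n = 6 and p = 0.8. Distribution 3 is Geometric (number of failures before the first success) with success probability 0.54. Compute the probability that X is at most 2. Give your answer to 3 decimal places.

Conditional on each component, P(X ≤ 2): 1: 0.0433757; 2: 0.01696; 3: 0.902664.
By total probability, P(X ≤ 2) = 0.4·0.0433757 + 0.24·0.01696 + 0.36·0.902664 = 0.34638.

0.346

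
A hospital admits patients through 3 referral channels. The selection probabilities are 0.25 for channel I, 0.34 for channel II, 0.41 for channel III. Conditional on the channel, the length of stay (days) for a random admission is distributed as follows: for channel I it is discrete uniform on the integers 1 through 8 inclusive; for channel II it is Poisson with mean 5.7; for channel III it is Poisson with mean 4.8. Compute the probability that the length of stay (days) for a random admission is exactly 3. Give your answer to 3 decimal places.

0.129

Conditional on each channel, P(X = 3): I: 0.125; II: 0.103275; III: 0.151691.
By total probability, P(X = 3) = 0.25·0.125 + 0.34·0.103275 + 0.41·0.151691 = 0.128557.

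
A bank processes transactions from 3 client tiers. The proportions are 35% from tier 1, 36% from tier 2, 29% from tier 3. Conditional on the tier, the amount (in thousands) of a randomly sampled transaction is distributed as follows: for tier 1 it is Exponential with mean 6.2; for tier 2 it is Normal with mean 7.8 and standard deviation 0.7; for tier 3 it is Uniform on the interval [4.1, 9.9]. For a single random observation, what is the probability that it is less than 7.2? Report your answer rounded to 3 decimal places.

0.466

Conditional on each tier, P(X < 7.2): 1: 0.686918; 2: 0.195683; 3: 0.534483.
By total probability, P(X < 7.2) = 0.35·0.686918 + 0.36·0.195683 + 0.29·0.534483 = 0.465867.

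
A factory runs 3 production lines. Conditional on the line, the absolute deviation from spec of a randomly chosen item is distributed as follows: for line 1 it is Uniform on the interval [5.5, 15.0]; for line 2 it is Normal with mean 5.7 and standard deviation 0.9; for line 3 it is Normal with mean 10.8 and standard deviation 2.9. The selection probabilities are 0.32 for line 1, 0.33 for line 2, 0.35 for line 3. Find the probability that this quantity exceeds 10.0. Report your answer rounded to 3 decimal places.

0.381

Conditional on each line, P(X > 10.0): 1: 0.526316; 2: 8.86216e-07; 3: 0.608673.
By total probability, P(X > 10.0) = 0.32·0.526316 + 0.33·8.86216e-07 + 0.35·0.608673 = 0.381457.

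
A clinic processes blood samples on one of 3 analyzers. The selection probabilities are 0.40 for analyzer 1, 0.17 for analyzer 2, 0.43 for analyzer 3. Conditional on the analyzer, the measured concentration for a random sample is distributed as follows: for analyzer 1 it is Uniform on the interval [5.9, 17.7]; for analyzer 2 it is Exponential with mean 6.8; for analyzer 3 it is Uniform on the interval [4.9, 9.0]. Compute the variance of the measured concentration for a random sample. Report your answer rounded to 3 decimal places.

Per component, 1: μ=11.8, E[X²]=150.843; 2: μ=6.8, E[X²]=92.48; 3: μ=6.95, E[X²]=49.7033.
E[X] = 0.4·11.8 + 0.17·6.8 + 0.43·6.95 = 8.8645.
E[X²] = 0.4·150.843 + 0.17·92.48 + 0.43·49.7033 = 97.4314.
Var(X) = E[X²] − (E[X])² = 97.4314 − 78.5794 = 18.852.

18.852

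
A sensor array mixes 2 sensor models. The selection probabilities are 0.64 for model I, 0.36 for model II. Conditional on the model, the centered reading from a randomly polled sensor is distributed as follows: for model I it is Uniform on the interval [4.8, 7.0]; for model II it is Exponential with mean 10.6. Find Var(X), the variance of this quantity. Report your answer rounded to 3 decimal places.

Per component, I: μ=5.9, E[X²]=35.2133; II: μ=10.6, E[X²]=224.72.
E[X] = 0.64·5.9 + 0.36·10.6 = 7.592.
E[X²] = 0.64·35.2133 + 0.36·224.72 = 103.436.
Var(X) = E[X²] − (E[X])² = 103.436 − 57.6385 = 45.7973.

45.797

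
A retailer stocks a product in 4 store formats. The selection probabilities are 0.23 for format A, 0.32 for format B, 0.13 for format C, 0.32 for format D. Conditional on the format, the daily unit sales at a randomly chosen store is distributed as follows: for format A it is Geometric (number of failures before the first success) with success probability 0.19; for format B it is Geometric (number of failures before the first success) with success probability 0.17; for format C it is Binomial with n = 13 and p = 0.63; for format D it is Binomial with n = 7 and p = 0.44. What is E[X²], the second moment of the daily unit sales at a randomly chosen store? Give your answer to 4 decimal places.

For each component E[X²] = Var + (mean)², giving A: 40.6122; B: 52.5571; C: 70.1064; D: 11.2112.
Overall E[X²] = 0.23·40.6122 + 0.32·52.5571 + 0.13·70.1064 + 0.32·11.2112 = 38.8605.

38.8605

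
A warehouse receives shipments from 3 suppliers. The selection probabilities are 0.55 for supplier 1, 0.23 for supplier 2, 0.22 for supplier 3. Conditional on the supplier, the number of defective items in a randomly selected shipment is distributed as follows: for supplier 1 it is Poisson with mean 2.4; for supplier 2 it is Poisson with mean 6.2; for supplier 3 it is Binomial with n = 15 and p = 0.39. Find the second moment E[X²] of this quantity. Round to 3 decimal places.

23.069

For each component E[X²] = Var + (mean)², giving 1: 8.16; 2: 44.64; 3: 37.791.
Overall E[X²] = 0.55·8.16 + 0.23·44.64 + 0.22·37.791 = 23.0692.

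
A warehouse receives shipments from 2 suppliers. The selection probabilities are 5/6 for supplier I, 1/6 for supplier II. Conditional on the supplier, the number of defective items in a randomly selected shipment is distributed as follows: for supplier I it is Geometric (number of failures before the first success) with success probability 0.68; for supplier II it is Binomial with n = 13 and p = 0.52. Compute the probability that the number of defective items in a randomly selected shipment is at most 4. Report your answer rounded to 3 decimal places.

Conditional on each supplier, P(X ≤ 4): I: 0.996645; II: 0.104476.
By total probability, P(X ≤ 4) = 0.833333·0.996645 + 0.166667·0.104476 = 0.84795.

0.848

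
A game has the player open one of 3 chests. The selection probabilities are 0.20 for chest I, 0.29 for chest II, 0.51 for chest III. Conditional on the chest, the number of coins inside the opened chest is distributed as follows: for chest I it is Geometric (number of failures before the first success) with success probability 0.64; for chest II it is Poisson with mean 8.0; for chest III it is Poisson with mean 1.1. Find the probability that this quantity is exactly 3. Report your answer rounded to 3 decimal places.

0.052

Conditional on each chest, P(X = 3): I: 0.0298598; II: 0.0286261; III: 0.0738419.
By total probability, P(X = 3) = 0.2·0.0298598 + 0.29·0.0286261 + 0.51·0.0738419 = 0.0519329.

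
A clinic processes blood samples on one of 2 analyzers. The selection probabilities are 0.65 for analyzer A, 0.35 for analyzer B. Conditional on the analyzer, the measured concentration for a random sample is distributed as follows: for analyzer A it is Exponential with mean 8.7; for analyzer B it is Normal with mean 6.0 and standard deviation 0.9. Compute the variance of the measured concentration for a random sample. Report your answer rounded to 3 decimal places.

Per component, A: μ=8.7, E[X²]=151.38; B: μ=6, E[X²]=36.81.
E[X] = 0.65·8.7 + 0.35·6 = 7.755.
E[X²] = 0.65·151.38 + 0.35·36.81 = 111.28.
Var(X) = E[X²] − (E[X])² = 111.28 − 60.14 = 51.1405.

51.140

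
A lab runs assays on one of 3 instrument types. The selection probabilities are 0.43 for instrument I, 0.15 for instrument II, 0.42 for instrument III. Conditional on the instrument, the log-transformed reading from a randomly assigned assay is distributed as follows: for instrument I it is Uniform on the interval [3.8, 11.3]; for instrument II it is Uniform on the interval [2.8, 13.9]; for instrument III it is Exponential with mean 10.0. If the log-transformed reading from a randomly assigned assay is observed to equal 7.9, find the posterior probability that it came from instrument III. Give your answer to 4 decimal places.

0.2120

Likelihoods f(7.9 | ·): I: 0.133333; II: 0.0900901; III: 0.0453845.
Posterior ∝ prior × likelihood. Numerator for III: 0.42·0.0453845 = 0.0190615.
Normalizing constant: 0.43·0.133333 + 0.15·0.0900901 + 0.42·0.0453845 = 0.0899083.
P(III | observation) = 0.0190615 / 0.0899083 = 0.21201.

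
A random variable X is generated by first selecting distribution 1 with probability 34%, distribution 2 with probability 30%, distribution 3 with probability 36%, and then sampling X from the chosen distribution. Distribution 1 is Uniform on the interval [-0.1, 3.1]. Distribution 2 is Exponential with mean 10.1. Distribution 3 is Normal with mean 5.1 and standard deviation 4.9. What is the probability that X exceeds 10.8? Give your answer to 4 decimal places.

0.1470

Conditional on each component, P(X > 10.8): 1: 0; 2: 0.343246; 3: 0.122361.
By total probability, P(X > 10.8) = 0.34·0 + 0.3·0.343246 + 0.36·0.122361 = 0.147024.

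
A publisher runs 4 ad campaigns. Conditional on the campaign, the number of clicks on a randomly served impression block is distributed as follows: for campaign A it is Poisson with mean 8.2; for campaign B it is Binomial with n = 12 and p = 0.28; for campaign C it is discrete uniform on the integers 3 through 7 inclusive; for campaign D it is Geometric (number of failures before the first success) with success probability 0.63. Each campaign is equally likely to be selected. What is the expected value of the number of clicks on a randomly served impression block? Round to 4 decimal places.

4.2868

Component means — A: 8.2; B: 3.36; C: 5; D: 0.587302.
E[X] = 0.25·8.2 + 0.25·3.36 + 0.25·5 + 0.25·0.587302 = 4.28683.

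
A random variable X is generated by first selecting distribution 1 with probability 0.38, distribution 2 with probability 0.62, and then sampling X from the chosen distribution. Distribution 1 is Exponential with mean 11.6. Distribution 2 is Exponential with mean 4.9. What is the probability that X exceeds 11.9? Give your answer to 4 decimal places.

Conditional on each component, P(X > 11.9): 1: 0.358487; 2: 0.0881627.
By total probability, P(X > 11.9) = 0.38·0.358487 + 0.62·0.0881627 = 0.190886.

0.1909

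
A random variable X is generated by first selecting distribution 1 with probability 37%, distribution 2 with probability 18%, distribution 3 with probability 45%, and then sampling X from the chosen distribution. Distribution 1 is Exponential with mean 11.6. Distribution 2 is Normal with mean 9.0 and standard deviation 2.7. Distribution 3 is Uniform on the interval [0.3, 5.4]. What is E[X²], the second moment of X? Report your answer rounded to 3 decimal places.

For each component E[X²] = Var + (mean)², giving 1: 269.12; 2: 88.29; 3: 10.29.
Overall E[X²] = 0.37·269.12 + 0.18·88.29 + 0.45·10.29 = 120.097.

120.097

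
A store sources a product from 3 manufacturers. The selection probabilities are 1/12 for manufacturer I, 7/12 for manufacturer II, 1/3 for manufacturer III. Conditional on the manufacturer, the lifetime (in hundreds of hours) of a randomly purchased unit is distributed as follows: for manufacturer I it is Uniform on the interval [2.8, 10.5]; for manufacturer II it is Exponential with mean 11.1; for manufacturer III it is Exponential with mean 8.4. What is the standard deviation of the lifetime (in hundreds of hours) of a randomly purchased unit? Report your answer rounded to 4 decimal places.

9.9131

Per component, I: μ=6.65, E[X²]=49.1633; II: μ=11.1, E[X²]=246.42; III: μ=8.4, E[X²]=141.12.
E[X] = 0.0833333·6.65 + 0.583333·11.1 + 0.333333·8.4 = 9.82917.
E[X²] = 0.0833333·49.1633 + 0.583333·246.42 + 0.333333·141.12 = 194.882.
Var(X) = E[X²] − (E[X])² = 194.882 − 96.6125 = 98.2694.
SD(X) = √98.2694 = 9.91309.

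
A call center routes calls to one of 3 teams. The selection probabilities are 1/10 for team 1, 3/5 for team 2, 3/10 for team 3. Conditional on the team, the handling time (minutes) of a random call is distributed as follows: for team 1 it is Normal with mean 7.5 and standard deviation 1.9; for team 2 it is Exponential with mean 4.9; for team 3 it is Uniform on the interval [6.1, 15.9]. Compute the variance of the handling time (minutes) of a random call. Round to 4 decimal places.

24.6389

Per component, 1: μ=7.5, E[X²]=59.86; 2: μ=4.9, E[X²]=48.02; 3: μ=11, E[X²]=129.003.
E[X] = 0.1·7.5 + 0.6·4.9 + 0.3·11 = 6.99.
E[X²] = 0.1·59.86 + 0.6·48.02 + 0.3·129.003 = 73.499.
Var(X) = E[X²] − (E[X])² = 73.499 − 48.8601 = 24.6389.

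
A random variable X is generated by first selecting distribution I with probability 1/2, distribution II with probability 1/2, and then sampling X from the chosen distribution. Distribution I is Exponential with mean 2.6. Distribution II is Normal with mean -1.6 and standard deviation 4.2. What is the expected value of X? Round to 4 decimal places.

0.5000

Component means — I: 2.6; II: -1.6.
E[X] = 0.5·2.6 + 0.5·-1.6 = 0.5.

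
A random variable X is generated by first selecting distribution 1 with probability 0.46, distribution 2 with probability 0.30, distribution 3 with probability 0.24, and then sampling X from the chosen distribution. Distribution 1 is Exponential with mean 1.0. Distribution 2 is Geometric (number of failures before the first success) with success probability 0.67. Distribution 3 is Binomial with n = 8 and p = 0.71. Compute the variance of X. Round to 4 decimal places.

5.4669

Per component, 1: μ=1, E[X²]=2; 2: μ=0.492537, E[X²]=0.977723; 3: μ=5.68, E[X²]=33.9096.
E[X] = 0.46·1 + 0.3·0.492537 + 0.24·5.68 = 1.97096.
E[X²] = 0.46·2 + 0.3·0.977723 + 0.24·33.9096 = 9.35162.
Var(X) = E[X²] − (E[X])² = 9.35162 − 3.88469 = 5.46693.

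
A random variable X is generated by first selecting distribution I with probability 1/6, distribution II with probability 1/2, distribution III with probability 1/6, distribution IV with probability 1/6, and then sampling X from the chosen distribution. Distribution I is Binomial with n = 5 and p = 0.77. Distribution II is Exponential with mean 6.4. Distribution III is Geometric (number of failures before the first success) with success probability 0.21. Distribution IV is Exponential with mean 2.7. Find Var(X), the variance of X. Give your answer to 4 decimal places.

27.1592

Per component, I: μ=3.85, E[X²]=15.708; II: μ=6.4, E[X²]=81.92; III: μ=3.7619, E[X²]=32.0658; IV: μ=2.7, E[X²]=14.58.
E[X] = 0.166667·3.85 + 0.5·6.4 + 0.166667·3.7619 + 0.166667·2.7 = 4.91865.
E[X²] = 0.166667·15.708 + 0.5·81.92 + 0.166667·32.0658 + 0.166667·14.58 = 51.3523.
Var(X) = E[X²] − (E[X])² = 51.3523 − 24.1931 = 27.1592.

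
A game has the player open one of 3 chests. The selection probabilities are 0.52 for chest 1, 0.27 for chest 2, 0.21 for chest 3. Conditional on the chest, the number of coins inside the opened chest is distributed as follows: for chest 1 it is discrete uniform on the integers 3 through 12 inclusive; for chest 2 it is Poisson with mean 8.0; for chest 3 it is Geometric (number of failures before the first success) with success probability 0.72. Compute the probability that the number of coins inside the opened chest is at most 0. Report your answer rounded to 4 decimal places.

Conditional on each chest, P(X ≤ 0): 1: 0; 2: 0.000335463; 3: 0.72.
By total probability, P(X ≤ 0) = 0.52·0 + 0.27·0.000335463 + 0.21·0.72 = 0.151291.

0.1513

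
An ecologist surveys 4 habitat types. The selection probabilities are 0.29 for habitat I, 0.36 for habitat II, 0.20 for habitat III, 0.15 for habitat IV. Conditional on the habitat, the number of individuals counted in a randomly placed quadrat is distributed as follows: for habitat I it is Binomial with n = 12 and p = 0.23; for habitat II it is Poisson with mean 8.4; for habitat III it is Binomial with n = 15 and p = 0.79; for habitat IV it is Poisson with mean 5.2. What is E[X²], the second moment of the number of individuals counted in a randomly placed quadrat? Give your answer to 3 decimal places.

64.669

For each component E[X²] = Var + (mean)², giving I: 9.7428; II: 78.96; III: 142.911; IV: 32.24.
Overall E[X²] = 0.29·9.7428 + 0.36·78.96 + 0.2·142.911 + 0.15·32.24 = 64.6692.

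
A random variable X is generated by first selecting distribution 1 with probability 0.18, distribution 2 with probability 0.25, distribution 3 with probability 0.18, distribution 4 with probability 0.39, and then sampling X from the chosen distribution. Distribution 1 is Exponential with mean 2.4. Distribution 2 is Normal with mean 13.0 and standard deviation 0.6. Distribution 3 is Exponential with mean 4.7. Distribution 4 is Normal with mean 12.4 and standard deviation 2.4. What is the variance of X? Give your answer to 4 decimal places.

Per component, 1: μ=2.4, E[X²]=11.52; 2: μ=13, E[X²]=169.36; 3: μ=4.7, E[X²]=44.18; 4: μ=12.4, E[X²]=159.52.
E[X] = 0.18·2.4 + 0.25·13 + 0.18·4.7 + 0.39·12.4 = 9.364.
E[X²] = 0.18·11.52 + 0.25·169.36 + 0.18·44.18 + 0.39·159.52 = 114.579.
Var(X) = E[X²] − (E[X])² = 114.579 − 87.6845 = 26.8943.

26.8943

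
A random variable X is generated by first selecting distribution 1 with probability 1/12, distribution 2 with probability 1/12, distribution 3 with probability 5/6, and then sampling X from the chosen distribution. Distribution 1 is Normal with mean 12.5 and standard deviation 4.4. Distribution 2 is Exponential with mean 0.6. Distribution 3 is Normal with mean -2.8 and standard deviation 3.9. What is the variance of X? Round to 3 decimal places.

Per component, 1: μ=12.5, E[X²]=175.61; 2: μ=0.6, E[X²]=0.72; 3: μ=-2.8, E[X²]=23.05.
E[X] = 0.0833333·12.5 + 0.0833333·0.6 + 0.833333·-2.8 = -1.24167.
E[X²] = 0.0833333·175.61 + 0.0833333·0.72 + 0.833333·23.05 = 33.9025.
Var(X) = E[X²] − (E[X])² = 33.9025 − 1.54174 = 32.3608.

32.361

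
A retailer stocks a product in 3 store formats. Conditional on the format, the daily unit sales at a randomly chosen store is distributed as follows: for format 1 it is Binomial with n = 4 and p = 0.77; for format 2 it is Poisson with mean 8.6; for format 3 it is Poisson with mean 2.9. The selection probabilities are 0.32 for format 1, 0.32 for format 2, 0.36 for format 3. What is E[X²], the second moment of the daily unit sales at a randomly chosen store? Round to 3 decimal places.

For each component E[X²] = Var + (mean)², giving 1: 10.1948; 2: 82.56; 3: 11.31.
Overall E[X²] = 0.32·10.1948 + 0.32·82.56 + 0.36·11.31 = 33.7531.

33.753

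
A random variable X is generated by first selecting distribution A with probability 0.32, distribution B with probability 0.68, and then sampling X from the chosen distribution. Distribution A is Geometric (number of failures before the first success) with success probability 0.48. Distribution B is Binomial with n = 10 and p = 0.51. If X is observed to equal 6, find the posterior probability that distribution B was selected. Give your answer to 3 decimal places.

0.979

Likelihoods P(X=6 | ·): A: 0.00948989; B: 0.213022.
Posterior ∝ prior × likelihood. Numerator for B: 0.68·0.213022 = 0.144855.
Normalizing constant: 0.32·0.00948989 + 0.68·0.213022 = 0.147892.
P(B | observation) = 0.144855 / 0.147892 = 0.979466.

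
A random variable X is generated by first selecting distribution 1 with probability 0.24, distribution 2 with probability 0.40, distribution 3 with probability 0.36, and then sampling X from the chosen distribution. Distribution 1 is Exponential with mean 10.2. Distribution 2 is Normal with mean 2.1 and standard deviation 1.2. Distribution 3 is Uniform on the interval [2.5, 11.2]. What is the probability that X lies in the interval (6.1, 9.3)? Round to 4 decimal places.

Conditional on each component, P(6.1 < X < 9.3): 1: 0.148074; 2: 0.000429059; 3: 0.367816.
By total probability, P(6.1 < X < 9.3) = 0.24·0.148074 + 0.4·0.000429059 + 0.36·0.367816 = 0.168123.

0.1681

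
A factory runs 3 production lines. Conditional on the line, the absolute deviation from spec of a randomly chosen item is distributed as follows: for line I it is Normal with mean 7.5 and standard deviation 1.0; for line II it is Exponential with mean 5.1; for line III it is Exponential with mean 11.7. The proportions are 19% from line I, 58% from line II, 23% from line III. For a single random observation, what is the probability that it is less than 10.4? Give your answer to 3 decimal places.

Conditional on each line, P(X < 10.4): I: 0.998134; II: 0.869869; III: 0.588888.
By total probability, P(X < 10.4) = 0.19·0.998134 + 0.58·0.869869 + 0.23·0.588888 = 0.829614.

0.830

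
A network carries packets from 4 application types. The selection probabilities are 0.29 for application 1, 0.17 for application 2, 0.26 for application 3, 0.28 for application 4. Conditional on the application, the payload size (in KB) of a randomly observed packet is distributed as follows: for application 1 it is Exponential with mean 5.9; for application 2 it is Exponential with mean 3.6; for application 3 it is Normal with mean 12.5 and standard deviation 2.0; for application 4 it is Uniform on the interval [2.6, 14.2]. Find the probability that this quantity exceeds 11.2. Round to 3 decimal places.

Conditional on each application, P(X > 11.2): 1: 0.149822; 2: 0.0445514; 3: 0.742154; 4: 0.258621.
By total probability, P(X > 11.2) = 0.29·0.149822 + 0.17·0.0445514 + 0.26·0.742154 + 0.28·0.258621 = 0.316396.

0.316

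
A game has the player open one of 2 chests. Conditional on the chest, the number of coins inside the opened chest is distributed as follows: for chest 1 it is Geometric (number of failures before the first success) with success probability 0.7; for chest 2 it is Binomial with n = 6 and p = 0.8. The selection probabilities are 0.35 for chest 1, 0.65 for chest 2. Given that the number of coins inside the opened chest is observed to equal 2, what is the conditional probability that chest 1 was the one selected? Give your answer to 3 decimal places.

Likelihoods P(X=2 | ·): 1: 0.063; 2: 0.01536.
Posterior ∝ prior × likelihood. Numerator for 1: 0.35·0.063 = 0.02205.
Normalizing constant: 0.35·0.063 + 0.65·0.01536 = 0.032034.
P(1 | observation) = 0.02205 / 0.032034 = 0.688331.

0.688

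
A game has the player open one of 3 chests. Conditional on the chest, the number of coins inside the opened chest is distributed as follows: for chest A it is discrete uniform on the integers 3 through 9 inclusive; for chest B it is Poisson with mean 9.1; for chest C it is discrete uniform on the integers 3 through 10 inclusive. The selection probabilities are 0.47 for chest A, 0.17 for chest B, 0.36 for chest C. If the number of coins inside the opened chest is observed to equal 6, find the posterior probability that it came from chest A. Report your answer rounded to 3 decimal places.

Likelihoods P(X=6 | ·): A: 0.142857; B: 0.0880716; C: 0.125.
Posterior ∝ prior × likelihood. Numerator for A: 0.47·0.142857 = 0.0671429.
Normalizing constant: 0.47·0.142857 + 0.17·0.0880716 + 0.36·0.125 = 0.127115.
P(A | observation) = 0.0671429 / 0.127115 = 0.528205.

0.528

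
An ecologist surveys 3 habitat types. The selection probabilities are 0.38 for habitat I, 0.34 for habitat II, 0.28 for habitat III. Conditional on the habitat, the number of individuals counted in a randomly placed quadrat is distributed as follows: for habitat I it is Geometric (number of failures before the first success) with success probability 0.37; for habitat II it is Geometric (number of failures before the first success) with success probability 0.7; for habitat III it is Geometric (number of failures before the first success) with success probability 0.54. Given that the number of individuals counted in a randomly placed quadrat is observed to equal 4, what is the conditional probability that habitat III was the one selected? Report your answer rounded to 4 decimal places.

0.2195

Likelihoods P(X=4 | ·): I: 0.058286; II: 0.00567; III: 0.0241783.
Posterior ∝ prior × likelihood. Numerator for III: 0.28·0.0241783 = 0.00676991.
Normalizing constant: 0.38·0.058286 + 0.34·0.00567 + 0.28·0.0241783 = 0.0308464.
P(III | observation) = 0.00676991 / 0.0308464 = 0.219472.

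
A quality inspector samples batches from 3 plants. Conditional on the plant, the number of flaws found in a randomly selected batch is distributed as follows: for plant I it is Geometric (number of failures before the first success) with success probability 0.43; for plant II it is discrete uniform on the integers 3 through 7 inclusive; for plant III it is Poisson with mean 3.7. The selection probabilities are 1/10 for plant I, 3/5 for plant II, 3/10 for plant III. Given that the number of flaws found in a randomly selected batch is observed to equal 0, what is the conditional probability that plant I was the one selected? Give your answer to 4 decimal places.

0.8529

Likelihoods P(X=0 | ·): I: 0.43; II: 0; III: 0.0247235.
Posterior ∝ prior × likelihood. Numerator for I: 0.1·0.43 = 0.043.
Normalizing constant: 0.1·0.43 + 0.6·0 + 0.3·0.0247235 = 0.0504171.
P(I | observation) = 0.043 / 0.0504171 = 0.852886.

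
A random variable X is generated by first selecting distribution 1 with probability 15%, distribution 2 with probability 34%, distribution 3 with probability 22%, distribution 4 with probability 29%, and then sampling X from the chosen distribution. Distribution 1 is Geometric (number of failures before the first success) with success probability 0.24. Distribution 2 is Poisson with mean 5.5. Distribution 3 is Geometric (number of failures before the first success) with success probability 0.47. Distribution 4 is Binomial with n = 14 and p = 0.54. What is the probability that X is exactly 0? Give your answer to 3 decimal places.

0.141

Conditional on each component, P(X = 0): 1: 0.24; 2: 0.00408677; 3: 0.47; 4: 1.89937e-05.
By total probability, P(X = 0) = 0.15·0.24 + 0.34·0.00408677 + 0.22·0.47 + 0.29·1.89937e-05 = 0.140795.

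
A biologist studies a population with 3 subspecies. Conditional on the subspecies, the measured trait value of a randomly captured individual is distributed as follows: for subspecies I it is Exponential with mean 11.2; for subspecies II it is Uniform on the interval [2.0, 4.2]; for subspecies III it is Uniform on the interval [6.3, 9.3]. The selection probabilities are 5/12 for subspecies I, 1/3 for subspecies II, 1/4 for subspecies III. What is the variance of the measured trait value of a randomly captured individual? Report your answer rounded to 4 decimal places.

Per component, I: μ=11.2, E[X²]=250.88; II: μ=3.1, E[X²]=10.0133; III: μ=7.8, E[X²]=61.59.
E[X] = 0.416667·11.2 + 0.333333·3.1 + 0.25·7.8 = 7.65.
E[X²] = 0.416667·250.88 + 0.333333·10.0133 + 0.25·61.59 = 123.269.
Var(X) = E[X²] − (E[X])² = 123.269 − 58.5225 = 64.7461.

64.7461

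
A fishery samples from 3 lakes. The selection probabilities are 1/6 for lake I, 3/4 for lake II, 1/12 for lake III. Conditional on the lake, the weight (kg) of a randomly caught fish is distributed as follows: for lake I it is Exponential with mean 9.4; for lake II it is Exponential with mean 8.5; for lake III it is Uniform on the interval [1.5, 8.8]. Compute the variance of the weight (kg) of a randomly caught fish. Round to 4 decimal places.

70.3378

Per component, I: μ=9.4, E[X²]=176.72; II: μ=8.5, E[X²]=144.5; III: μ=5.15, E[X²]=30.9633.
E[X] = 0.166667·9.4 + 0.75·8.5 + 0.0833333·5.15 = 8.37083.
E[X²] = 0.166667·176.72 + 0.75·144.5 + 0.0833333·30.9633 = 140.409.
Var(X) = E[X²] − (E[X])² = 140.409 − 70.0709 = 70.3378.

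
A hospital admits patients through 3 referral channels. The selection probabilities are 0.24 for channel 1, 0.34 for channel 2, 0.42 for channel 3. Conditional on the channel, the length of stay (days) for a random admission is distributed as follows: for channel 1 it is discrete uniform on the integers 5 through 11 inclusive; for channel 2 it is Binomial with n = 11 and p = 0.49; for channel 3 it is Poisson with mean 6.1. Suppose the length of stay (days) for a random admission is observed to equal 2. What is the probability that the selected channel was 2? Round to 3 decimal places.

Likelihoods P(X=2 | ·): 1: 0; 2: 0.0308238; 3: 0.0417286.
Posterior ∝ prior × likelihood. Numerator for 2: 0.34·0.0308238 = 0.0104801.
Normalizing constant: 0.24·0 + 0.34·0.0308238 + 0.42·0.0417286 = 0.0280061.
P(2 | observation) = 0.0104801 / 0.0280061 = 0.374208.

0.374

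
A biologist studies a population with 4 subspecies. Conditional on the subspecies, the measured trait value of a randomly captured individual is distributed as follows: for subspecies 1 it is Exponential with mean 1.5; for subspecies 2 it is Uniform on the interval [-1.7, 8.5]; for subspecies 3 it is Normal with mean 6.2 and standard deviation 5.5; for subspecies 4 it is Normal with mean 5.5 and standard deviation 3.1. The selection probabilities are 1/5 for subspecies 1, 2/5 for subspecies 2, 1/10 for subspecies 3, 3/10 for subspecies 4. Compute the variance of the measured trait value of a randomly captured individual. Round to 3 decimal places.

Per component, 1: μ=1.5, E[X²]=4.5; 2: μ=3.4, E[X²]=20.23; 3: μ=6.2, E[X²]=68.69; 4: μ=5.5, E[X²]=39.86.
E[X] = 0.2·1.5 + 0.4·3.4 + 0.1·6.2 + 0.3·5.5 = 3.93.
E[X²] = 0.2·4.5 + 0.4·20.23 + 0.1·68.69 + 0.3·39.86 = 27.819.
Var(X) = E[X²] − (E[X])² = 27.819 − 15.4449 = 12.3741.

12.374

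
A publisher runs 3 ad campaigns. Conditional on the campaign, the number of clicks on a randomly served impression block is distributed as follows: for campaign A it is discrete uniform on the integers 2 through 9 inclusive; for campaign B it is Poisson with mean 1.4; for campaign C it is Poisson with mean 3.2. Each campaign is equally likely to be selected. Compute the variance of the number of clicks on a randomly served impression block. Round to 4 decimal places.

6.0989

Per component, A: μ=5.5, E[X²]=35.5; B: μ=1.4, E[X²]=3.36; C: μ=3.2, E[X²]=13.44.
E[X] = 0.333333·5.5 + 0.333333·1.4 + 0.333333·3.2 = 3.36667.
E[X²] = 0.333333·35.5 + 0.333333·3.36 + 0.333333·13.44 = 17.4333.
Var(X) = E[X²] − (E[X])² = 17.4333 − 11.3344 = 6.09889.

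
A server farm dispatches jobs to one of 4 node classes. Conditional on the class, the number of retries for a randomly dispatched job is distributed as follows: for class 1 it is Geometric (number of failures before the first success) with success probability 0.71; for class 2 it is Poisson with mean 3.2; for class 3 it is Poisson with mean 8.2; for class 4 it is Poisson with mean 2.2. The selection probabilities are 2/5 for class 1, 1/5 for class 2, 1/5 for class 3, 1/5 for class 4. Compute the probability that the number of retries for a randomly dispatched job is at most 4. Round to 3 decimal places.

Conditional on each class, P(X ≤ 4): 1: 0.997949; 2: 0.780613; 3: 0.0887402; 4: 0.927504.
By total probability, P(X ≤ 4) = 0.4·0.997949 + 0.2·0.780613 + 0.2·0.0887402 + 0.2·0.927504 = 0.758551.

0.759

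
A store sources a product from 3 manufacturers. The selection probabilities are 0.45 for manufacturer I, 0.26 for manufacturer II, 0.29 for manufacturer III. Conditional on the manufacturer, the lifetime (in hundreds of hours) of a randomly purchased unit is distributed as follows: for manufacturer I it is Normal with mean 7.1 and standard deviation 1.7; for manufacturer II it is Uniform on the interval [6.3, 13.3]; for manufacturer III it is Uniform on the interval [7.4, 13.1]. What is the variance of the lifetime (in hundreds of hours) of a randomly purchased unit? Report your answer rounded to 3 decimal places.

5.310

Per component, I: μ=7.1, E[X²]=53.3; II: μ=9.8, E[X²]=100.123; III: μ=10.25, E[X²]=107.77.
E[X] = 0.45·7.1 + 0.26·9.8 + 0.29·10.25 = 8.7155.
E[X²] = 0.45·53.3 + 0.26·100.123 + 0.29·107.77 = 81.2704.
Var(X) = E[X²] − (E[X])² = 81.2704 − 75.9599 = 5.31043.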